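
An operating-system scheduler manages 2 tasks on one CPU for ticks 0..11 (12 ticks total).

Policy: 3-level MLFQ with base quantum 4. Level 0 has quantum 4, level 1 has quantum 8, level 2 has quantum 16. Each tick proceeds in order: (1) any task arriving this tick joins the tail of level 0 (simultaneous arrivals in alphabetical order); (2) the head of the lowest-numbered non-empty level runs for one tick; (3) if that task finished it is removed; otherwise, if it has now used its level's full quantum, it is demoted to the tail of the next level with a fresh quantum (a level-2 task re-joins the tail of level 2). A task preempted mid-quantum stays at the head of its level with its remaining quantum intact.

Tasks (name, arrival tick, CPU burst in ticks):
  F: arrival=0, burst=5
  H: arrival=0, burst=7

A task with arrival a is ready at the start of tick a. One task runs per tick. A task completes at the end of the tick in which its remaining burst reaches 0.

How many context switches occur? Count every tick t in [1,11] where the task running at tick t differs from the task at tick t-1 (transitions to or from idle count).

context switches = 3

t=0: L0/L1/L2 = FH/-/- → run F
t=1: L0/L1/L2 = FH/-/- → run F
t=2: L0/L1/L2 = FH/-/- → run F
t=3: L0/L1/L2 = FH/-/- → run F
t=4: L0/L1/L2 = H/F/- → run H
t=5: L0/L1/L2 = H/F/- → run H
t=6: L0/L1/L2 = H/F/- → run H
t=7: L0/L1/L2 = H/F/- → run H
t=8: L0/L1/L2 = -/FH/- → run F
t=9: L0/L1/L2 = -/H/- → run H
t=10: L0/L1/L2 = -/H/- → run H
t=11: L0/L1/L2 = -/H/- → run H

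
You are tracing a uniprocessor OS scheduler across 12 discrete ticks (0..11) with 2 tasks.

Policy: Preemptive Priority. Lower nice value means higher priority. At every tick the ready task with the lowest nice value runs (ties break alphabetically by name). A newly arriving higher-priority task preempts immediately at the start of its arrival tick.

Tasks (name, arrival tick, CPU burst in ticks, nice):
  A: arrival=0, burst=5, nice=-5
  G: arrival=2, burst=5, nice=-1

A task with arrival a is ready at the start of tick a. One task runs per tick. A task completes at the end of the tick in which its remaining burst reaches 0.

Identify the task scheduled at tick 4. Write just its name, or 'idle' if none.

running at tick 4 = A

t=0: ready={A} → run A
t=1: ready={A} → run A
t=2: ready={A,G} → run A
t=3: ready={A,G} → run A
t=4: ready={A,G} → run A
t=5: ready={G} → run G
t=6: ready={G} → run G
t=7: ready={G} → run G
t=8: ready={G} → run G
t=9: ready={G} → run G
t=10: (idle)
t=11: (idle)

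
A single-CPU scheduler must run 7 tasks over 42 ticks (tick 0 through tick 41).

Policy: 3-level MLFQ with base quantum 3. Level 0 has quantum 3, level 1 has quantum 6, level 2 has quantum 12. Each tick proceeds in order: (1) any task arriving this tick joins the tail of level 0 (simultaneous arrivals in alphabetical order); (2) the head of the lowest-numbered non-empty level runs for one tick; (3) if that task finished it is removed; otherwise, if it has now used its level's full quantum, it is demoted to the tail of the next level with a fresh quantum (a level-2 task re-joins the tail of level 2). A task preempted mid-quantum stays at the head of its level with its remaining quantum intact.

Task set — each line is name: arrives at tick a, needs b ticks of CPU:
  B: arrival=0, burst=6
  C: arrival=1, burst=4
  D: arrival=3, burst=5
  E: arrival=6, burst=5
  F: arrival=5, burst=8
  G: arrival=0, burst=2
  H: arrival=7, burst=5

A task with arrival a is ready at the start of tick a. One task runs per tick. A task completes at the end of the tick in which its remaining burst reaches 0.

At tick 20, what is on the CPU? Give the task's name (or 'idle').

t=0: L0/L1/L2 = BG/-/- → run B
t=1: L0/L1/L2 = BGC/-/- → run B
t=2: L0/L1/L2 = BGC/-/- → run B
t=3: L0/L1/L2 = GCD/B/- → run G
t=4: L0/L1/L2 = GCD/B/- → run G
t=5: L0/L1/L2 = CDF/B/- → run C
t=6: L0/L1/L2 = CDFE/B/- → run C
t=7: L0/L1/L2 = CDFEH/B/- → run C
t=8: L0/L1/L2 = DFEH/BC/- → run D
t=9: L0/L1/L2 = DFEH/BC/- → run D
t=10: L0/L1/L2 = DFEH/BC/- → run D
t=11: L0/L1/L2 = FEH/BCD/- → run F
t=12: L0/L1/L2 = FEH/BCD/- → run F
t=13: L0/L1/L2 = FEH/BCD/- → run F
t=14: L0/L1/L2 = EH/BCDF/- → run E
t=15: L0/L1/L2 = EH/BCDF/- → run E
t=16: L0/L1/L2 = EH/BCDF/- → run E
t=17: L0/L1/L2 = H/BCDFE/- → run H
t=18: L0/L1/L2 = H/BCDFE/- → run H
t=19: L0/L1/L2 = H/BCDFE/- → run H
t=20: L0/L1/L2 = -/BCDFEH/- → run B
t=21: L0/L1/L2 = -/BCDFEH/- → run B
t=22: L0/L1/L2 = -/BCDFEH/- → run B
t=23: L0/L1/L2 = -/CDFEH/- → run C
t=24: L0/L1/L2 = -/DFEH/- → run D
t=25: L0/L1/L2 = -/DFEH/- → run D
t=26: L0/L1/L2 = -/FEH/- → run F
t=27: L0/L1/L2 = -/FEH/- → run F
t=28: L0/L1/L2 = -/FEH/- → run F
t=29: L0/L1/L2 = -/FEH/- → run F
t=30: L0/L1/L2 = -/FEH/- → run F
t=31: L0/L1/L2 = -/EH/- → run E
t=32: L0/L1/L2 = -/EH/- → run E
t=33: L0/L1/L2 = -/H/- → run H
t=34: L0/L1/L2 = -/H/- → run H
t=35: (idle)
t=36: (idle)
t=37: (idle)
t=38: (idle)
t=39: (idle)
t=40: (idle)
t=41: (idle)

running at tick 20 = B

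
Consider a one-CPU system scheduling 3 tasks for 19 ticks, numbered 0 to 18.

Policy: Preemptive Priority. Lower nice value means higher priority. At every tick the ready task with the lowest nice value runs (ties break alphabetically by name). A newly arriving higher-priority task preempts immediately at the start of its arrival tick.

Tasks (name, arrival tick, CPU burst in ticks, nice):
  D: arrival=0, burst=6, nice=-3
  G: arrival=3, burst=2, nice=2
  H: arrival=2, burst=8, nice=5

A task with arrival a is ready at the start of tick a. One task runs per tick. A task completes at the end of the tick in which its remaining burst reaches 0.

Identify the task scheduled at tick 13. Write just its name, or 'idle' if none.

running at tick 13 = H

t=0: ready={D} → run D
t=1: ready={D} → run D
t=2: ready={D,H} → run D
t=3: ready={D,G,H} → run D
t=4: ready={D,G,H} → run D
t=5: ready={D,G,H} → run D
t=6: ready={G,H} → run G
t=7: ready={G,H} → run G
t=8: ready={H} → run H
t=9: ready={H} → run H
t=10: ready={H} → run H
t=11: ready={H} → run H
t=12: ready={H} → run H
t=13: ready={H} → run H
t=14: ready={H} → run H
t=15: ready={H} → run H
t=16: (idle)
t=17: (idle)
t=18: (idle)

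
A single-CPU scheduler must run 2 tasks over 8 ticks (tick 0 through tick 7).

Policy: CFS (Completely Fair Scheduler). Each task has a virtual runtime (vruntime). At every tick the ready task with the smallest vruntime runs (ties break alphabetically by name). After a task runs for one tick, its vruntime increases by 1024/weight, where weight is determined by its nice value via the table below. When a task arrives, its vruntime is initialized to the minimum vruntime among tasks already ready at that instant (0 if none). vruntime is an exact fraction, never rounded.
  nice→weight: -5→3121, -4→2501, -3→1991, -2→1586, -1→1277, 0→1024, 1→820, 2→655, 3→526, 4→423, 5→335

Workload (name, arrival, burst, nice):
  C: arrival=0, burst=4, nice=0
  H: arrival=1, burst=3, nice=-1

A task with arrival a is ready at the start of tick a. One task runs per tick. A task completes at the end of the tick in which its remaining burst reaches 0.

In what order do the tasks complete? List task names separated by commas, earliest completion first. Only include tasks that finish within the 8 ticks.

t=0: vr[C=0] → run C
t=1: vr[C=1 H=1] → run C
t=2: vr[C=2 H=1] → run H
t=3: vr[C=2 H=2301/1277] → run H
t=4: vr[C=2 H=3325/1277] → run C
t=5: vr[C=3 H=3325/1277] → run H
t=6: vr[C=3] → run C
t=7: (idle)

completion order = H, C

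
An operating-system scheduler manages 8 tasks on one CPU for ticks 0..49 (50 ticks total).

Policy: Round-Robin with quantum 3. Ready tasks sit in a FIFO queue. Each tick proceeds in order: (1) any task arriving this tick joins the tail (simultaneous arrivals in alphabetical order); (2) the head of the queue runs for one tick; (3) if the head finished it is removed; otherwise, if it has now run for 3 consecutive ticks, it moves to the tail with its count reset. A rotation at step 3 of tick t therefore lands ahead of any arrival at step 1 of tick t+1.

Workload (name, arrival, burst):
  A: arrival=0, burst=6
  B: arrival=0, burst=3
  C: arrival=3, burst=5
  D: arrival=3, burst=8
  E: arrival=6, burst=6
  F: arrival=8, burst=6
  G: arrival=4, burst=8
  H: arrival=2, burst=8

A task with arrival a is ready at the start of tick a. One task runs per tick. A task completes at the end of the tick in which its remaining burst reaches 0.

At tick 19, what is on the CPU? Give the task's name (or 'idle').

t=0: queue=[A,B] q_used=0 → run A
t=1: queue=[A,B] q_used=1 → run A
t=2: queue=[A,B,H] q_used=2 → run A
t=3: queue=[B,H,A,C,D] q_used=0 → run B
t=4: queue=[B,H,A,C,D,G] q_used=1 → run B
t=5: queue=[B,H,A,C,D,G] q_used=2 → run B
t=6: queue=[H,A,C,D,G,E] q_used=0 → run H
t=7: queue=[H,A,C,D,G,E] q_used=1 → run H
t=8: queue=[H,A,C,D,G,E,F] q_used=2 → run H
t=9: queue=[A,C,D,G,E,F,H] q_used=0 → run A
t=10: queue=[A,C,D,G,E,F,H] q_used=1 → run A
t=11: queue=[A,C,D,G,E,F,H] q_used=2 → run A
t=12: queue=[C,D,G,E,F,H] q_used=0 → run C
t=13: queue=[C,D,G,E,F,H] q_used=1 → run C
t=14: queue=[C,D,G,E,F,H] q_used=2 → run C
t=15: queue=[D,G,E,F,H,C] q_used=0 → run D
t=16: queue=[D,G,E,F,H,C] q_used=1 → run D
t=17: queue=[D,G,E,F,H,C] q_used=2 → run D
t=18: queue=[G,E,F,H,C,D] q_used=0 → run G
t=19: queue=[G,E,F,H,C,D] q_used=1 → run G
t=20: queue=[G,E,F,H,C,D] q_used=2 → run G
t=21: queue=[E,F,H,C,D,G] q_used=0 → run E
t=22: queue=[E,F,H,C,D,G] q_used=1 → run E
t=23: queue=[E,F,H,C,D,G] q_used=2 → run E
t=24: queue=[F,H,C,D,G,E] q_used=0 → run F
t=25: queue=[F,H,C,D,G,E] q_used=1 → run F
t=26: queue=[F,H,C,D,G,E] q_used=2 → run F
t=27: queue=[H,C,D,G,E,F] q_used=0 → run H
t=28: queue=[H,C,D,G,E,F] q_used=1 → run H
t=29: queue=[H,C,D,G,E,F] q_used=2 → run H
t=30: queue=[C,D,G,E,F,H] q_used=0 → run C
t=31: queue=[C,D,G,E,F,H] q_used=1 → run C
t=32: queue=[D,G,E,F,H] q_used=0 → run D
t=33: queue=[D,G,E,F,H] q_used=1 → run D
t=34: queue=[D,G,E,F,H] q_used=2 → run D
t=35: queue=[G,E,F,H,D] q_used=0 → run G
t=36: queue=[G,E,F,H,D] q_used=1 → run G
t=37: queue=[G,E,F,H,D] q_used=2 → run G
t=38: queue=[E,F,H,D,G] q_used=0 → run E
t=39: queue=[E,F,H,D,G] q_used=1 → run E
t=40: queue=[E,F,H,D,G] q_used=2 → run E
t=41: queue=[F,H,D,G] q_used=0 → run F
t=42: queue=[F,H,D,G] q_used=1 → run F
t=43: queue=[F,H,D,G] q_used=2 → run F
t=44: queue=[H,D,G] q_used=0 → run H
t=45: queue=[H,D,G] q_used=1 → run H
t=46: queue=[D,G] q_used=0 → run D
t=47: queue=[D,G] q_used=1 → run D
t=48: queue=[G] q_used=0 → run G
t=49: queue=[G] q_used=1 → run G

running at tick 19 = G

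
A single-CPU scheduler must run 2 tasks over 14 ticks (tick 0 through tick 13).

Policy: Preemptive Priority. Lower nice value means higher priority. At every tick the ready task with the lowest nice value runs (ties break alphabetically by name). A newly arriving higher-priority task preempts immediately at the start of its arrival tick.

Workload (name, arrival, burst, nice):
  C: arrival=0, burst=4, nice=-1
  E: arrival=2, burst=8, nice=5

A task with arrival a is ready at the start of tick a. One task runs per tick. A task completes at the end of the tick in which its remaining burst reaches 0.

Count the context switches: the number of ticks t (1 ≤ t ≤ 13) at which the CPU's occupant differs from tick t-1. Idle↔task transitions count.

t=0: ready={C} → run C
t=1: ready={C} → run C
t=2: ready={C,E} → run C
t=3: ready={C,E} → run C
t=4: ready={E} → run E
t=5: ready={E} → run E
t=6: ready={E} → run E
t=7: ready={E} → run E
t=8: ready={E} → run E
t=9: ready={E} → run E
t=10: ready={E} → run E
t=11: ready={E} → run E
t=12: (idle)
t=13: (idle)

context switches = 2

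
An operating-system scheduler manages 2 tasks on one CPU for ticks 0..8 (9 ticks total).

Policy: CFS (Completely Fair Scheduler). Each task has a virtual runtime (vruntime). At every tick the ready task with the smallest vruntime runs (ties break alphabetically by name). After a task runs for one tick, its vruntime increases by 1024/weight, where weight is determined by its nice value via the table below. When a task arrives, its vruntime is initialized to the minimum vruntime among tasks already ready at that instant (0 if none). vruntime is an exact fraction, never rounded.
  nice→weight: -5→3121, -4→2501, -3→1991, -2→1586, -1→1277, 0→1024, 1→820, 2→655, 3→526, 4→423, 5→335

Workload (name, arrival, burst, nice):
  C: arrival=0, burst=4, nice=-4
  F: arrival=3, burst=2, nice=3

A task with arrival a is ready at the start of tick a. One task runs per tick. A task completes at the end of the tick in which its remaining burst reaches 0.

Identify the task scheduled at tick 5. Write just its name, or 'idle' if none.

t=0: vr[C=0] → run C
t=1: vr[C=1024/2501] → run C
t=2: vr[C=2048/2501] → run C
t=3: vr[C=3072/2501 F=3072/2501] → run C
t=4: vr[F=3072/2501] → run F
t=5: vr[F=2088448/657763] → run F
t=6: (idle)
t=7: (idle)
t=8: (idle)

running at tick 5 = F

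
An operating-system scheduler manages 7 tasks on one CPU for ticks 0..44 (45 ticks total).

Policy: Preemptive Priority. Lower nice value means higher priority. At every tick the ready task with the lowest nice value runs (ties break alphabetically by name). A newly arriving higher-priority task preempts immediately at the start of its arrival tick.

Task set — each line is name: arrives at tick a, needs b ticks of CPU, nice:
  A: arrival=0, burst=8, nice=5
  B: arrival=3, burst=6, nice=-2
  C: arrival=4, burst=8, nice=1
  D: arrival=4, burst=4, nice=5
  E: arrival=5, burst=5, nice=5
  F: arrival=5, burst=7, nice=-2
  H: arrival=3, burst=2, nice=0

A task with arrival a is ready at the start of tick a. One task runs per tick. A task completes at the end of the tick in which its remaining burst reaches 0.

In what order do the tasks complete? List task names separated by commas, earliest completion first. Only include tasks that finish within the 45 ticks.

t=0: ready={A} → run A
t=1: ready={A} → run A
t=2: ready={A} → run A
t=3: ready={A,B,H} → run B
t=4: ready={A,B,C,D,H} → run B
t=5: ready={A,B,C,D,E,F,H} → run B
t=6: ready={A,B,C,D,E,F,H} → run B
t=7: ready={A,B,C,D,E,F,H} → run B
t=8: ready={A,B,C,D,E,F,H} → run B
t=9: ready={A,C,D,E,F,H} → run F
t=10: ready={A,C,D,E,F,H} → run F
t=11: ready={A,C,D,E,F,H} → run F
t=12: ready={A,C,D,E,F,H} → run F
t=13: ready={A,C,D,E,F,H} → run F
t=14: ready={A,C,D,E,F,H} → run F
t=15: ready={A,C,D,E,F,H} → run F
t=16: ready={A,C,D,E,H} → run H
t=17: ready={A,C,D,E,H} → run H
t=18: ready={A,C,D,E} → run C
t=19: ready={A,C,D,E} → run C
t=20: ready={A,C,D,E} → run C
t=21: ready={A,C,D,E} → run C
t=22: ready={A,C,D,E} → run C
t=23: ready={A,C,D,E} → run C
t=24: ready={A,C,D,E} → run C
t=25: ready={A,C,D,E} → run C
t=26: ready={A,D,E} → run A
t=27: ready={A,D,E} → run A
t=28: ready={A,D,E} → run A
t=29: ready={A,D,E} → run A
t=30: ready={A,D,E} → run A
t=31: ready={D,E} → run D
t=32: ready={D,E} → run D
t=33: ready={D,E} → run D
t=34: ready={D,E} → run D
t=35: ready={E} → run E
t=36: ready={E} → run E
t=37: ready={E} → run E
t=38: ready={E} → run E
t=39: ready={E} → run E
t=40: (idle)
t=41: (idle)
t=42: (idle)
t=43: (idle)
t=44: (idle)

completion order = B, F, H, C, A, D, E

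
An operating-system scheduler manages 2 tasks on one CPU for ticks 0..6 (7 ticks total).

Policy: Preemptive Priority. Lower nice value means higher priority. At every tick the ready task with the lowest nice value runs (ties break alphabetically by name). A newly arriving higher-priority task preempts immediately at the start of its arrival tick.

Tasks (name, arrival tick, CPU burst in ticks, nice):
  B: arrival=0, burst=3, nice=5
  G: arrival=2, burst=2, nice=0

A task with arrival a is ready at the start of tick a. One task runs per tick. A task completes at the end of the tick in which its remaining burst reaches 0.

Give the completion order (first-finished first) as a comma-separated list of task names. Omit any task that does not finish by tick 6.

t=0: ready={B} → run B
t=1: ready={B} → run B
t=2: ready={B,G} → run G
t=3: ready={B,G} → run G
t=4: ready={B} → run B
t=5: (idle)
t=6: (idle)

completion order = G, B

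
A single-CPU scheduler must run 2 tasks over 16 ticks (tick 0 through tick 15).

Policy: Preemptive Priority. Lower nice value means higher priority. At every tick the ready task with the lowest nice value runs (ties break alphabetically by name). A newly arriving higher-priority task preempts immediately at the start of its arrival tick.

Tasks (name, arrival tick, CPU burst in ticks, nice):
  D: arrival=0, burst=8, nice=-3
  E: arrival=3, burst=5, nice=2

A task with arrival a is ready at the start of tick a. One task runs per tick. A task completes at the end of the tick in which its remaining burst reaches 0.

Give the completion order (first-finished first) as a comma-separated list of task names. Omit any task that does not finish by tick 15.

t=0: ready={D} → run D
t=1: ready={D} → run D
t=2: ready={D} → run D
t=3: ready={D,E} → run D
t=4: ready={D,E} → run D
t=5: ready={D,E} → run D
t=6: ready={D,E} → run D
t=7: ready={D,E} → run D
t=8: ready={E} → run E
t=9: ready={E} → run E
t=10: ready={E} → run E
t=11: ready={E} → run E
t=12: ready={E} → run E
t=13: (idle)
t=14: (idle)
t=15: (idle)

completion order = D, E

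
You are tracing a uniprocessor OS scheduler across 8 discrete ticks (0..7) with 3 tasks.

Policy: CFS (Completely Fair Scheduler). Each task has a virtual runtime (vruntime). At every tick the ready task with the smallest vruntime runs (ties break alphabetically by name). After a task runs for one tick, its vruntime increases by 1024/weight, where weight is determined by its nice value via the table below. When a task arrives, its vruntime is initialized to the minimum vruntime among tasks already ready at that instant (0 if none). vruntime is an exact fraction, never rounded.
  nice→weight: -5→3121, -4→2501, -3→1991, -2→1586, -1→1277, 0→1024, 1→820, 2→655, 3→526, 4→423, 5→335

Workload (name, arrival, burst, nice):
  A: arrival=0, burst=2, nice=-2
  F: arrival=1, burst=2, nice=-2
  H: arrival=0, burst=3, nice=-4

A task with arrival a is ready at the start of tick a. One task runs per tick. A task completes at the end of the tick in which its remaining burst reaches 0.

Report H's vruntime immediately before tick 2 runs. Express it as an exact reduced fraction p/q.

vruntime(H, start of tick 2) = 0/1

t=0: vr[A=0 H=0] → run A
t=1: vr[A=512/793 F=0 H=0] → run F
t=2: vr[A=512/793 F=512/793 H=0] → run H
t=3: vr[A=512/793 F=512/793 H=1024/2501] → run H
t=4: vr[A=512/793 F=512/793 H=2048/2501] → run A
t=5: vr[F=512/793 H=2048/2501] → run F
t=6: vr[H=2048/2501] → run H
t=7: (idle)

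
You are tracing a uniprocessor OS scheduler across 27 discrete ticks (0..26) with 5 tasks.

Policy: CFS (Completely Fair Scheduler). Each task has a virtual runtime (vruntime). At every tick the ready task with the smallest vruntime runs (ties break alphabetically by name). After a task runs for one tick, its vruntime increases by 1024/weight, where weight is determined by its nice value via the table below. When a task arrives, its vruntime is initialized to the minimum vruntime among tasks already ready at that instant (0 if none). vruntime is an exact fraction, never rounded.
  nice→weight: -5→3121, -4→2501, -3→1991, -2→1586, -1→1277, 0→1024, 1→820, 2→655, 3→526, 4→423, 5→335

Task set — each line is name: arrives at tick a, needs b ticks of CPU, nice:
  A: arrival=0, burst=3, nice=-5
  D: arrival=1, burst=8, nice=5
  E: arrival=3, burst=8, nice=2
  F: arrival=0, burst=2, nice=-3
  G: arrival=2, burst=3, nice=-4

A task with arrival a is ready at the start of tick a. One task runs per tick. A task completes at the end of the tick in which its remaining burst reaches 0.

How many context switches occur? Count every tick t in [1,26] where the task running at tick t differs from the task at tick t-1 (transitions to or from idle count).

context switches = 18

t=0: vr[A=0 F=0] → run A
t=1: vr[A=1024/3121 D=0 F=0] → run D
t=2: vr[A=1024/3121 D=1024/335 F=0 G=0] → run F
t=3: vr[A=1024/3121 D=1024/335 E=0 F=1024/1991 G=0] → run E
t=4: vr[A=1024/3121 D=1024/335 E=1024/655 F=1024/1991 G=0] → run G
t=5: vr[A=1024/3121 D=1024/335 E=1024/655 F=1024/1991 G=1024/2501] → run A
t=6: vr[A=2048/3121 D=1024/335 E=1024/655 F=1024/1991 G=1024/2501] → run G
t=7: vr[A=2048/3121 D=1024/335 E=1024/655 F=1024/1991 G=2048/2501] → run F
t=8: vr[A=2048/3121 D=1024/335 E=1024/655 G=2048/2501] → run A
t=9: vr[D=1024/335 E=1024/655 G=2048/2501] → run G
t=10: vr[D=1024/335 E=1024/655] → run E
t=11: vr[D=1024/335 E=2048/655] → run D
t=12: vr[D=2048/335 E=2048/655] → run E
t=13: vr[D=2048/335 E=3072/655] → run E
t=14: vr[D=2048/335 E=4096/655] → run D
t=15: vr[D=3072/335 E=4096/655] → run E
t=16: vr[D=3072/335 E=1024/131] → run E
t=17: vr[D=3072/335 E=6144/655] → run D
t=18: vr[D=4096/335 E=6144/655] → run E
t=19: vr[D=4096/335 E=7168/655] → run E
t=20: vr[D=4096/335] → run D
t=21: vr[D=1024/67] → run D
t=22: vr[D=6144/335] → run D
t=23: vr[D=7168/335] → run D
t=24: (idle)
t=25: (idle)
t=26: (idle)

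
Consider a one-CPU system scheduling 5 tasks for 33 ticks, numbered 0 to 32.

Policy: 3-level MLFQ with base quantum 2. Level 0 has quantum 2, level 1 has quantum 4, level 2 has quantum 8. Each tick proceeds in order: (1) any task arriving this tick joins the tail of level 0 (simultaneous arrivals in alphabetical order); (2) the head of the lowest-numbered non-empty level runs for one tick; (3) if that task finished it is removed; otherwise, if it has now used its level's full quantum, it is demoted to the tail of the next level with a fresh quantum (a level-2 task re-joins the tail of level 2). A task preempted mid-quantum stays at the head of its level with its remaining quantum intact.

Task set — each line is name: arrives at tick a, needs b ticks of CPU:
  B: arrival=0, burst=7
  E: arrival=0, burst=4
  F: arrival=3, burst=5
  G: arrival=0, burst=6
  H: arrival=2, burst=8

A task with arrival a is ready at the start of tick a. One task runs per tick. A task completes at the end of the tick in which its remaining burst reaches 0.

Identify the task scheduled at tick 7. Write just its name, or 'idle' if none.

t=0: L0/L1/L2 = BEG/-/- → run B
t=1: L0/L1/L2 = BEG/-/- → run B
t=2: L0/L1/L2 = EGH/B/- → run E
t=3: L0/L1/L2 = EGHF/B/- → run E
t=4: L0/L1/L2 = GHF/BE/- → run G
t=5: L0/L1/L2 = GHF/BE/- → run G
t=6: L0/L1/L2 = HF/BEG/- → run H
t=7: L0/L1/L2 = HF/BEG/- → run H
t=8: L0/L1/L2 = F/BEGH/- → run F
t=9: L0/L1/L2 = F/BEGH/- → run F
t=10: L0/L1/L2 = -/BEGHF/- → run B
t=11: L0/L1/L2 = -/BEGHF/- → run B
t=12: L0/L1/L2 = -/BEGHF/- → run B
t=13: L0/L1/L2 = -/BEGHF/- → run B
t=14: L0/L1/L2 = -/EGHF/B → run E
t=15: L0/L1/L2 = -/EGHF/B → run E
t=16: L0/L1/L2 = -/GHF/B → run G
t=17: L0/L1/L2 = -/GHF/B → run G
t=18: L0/L1/L2 = -/GHF/B → run G
t=19: L0/L1/L2 = -/GHF/B → run G
t=20: L0/L1/L2 = -/HF/B → run H
t=21: L0/L1/L2 = -/HF/B → run H
t=22: L0/L1/L2 = -/HF/B → run H
t=23: L0/L1/L2 = -/HF/B → run H
t=24: L0/L1/L2 = -/F/BH → run F
t=25: L0/L1/L2 = -/F/BH → run F
t=26: L0/L1/L2 = -/F/BH → run F
t=27: L0/L1/L2 = -/-/BH → run B
t=28: L0/L1/L2 = -/-/H → run H
t=29: L0/L1/L2 = -/-/H → run H
t=30: (idle)
t=31: (idle)
t=32: (idle)

running at tick 7 = H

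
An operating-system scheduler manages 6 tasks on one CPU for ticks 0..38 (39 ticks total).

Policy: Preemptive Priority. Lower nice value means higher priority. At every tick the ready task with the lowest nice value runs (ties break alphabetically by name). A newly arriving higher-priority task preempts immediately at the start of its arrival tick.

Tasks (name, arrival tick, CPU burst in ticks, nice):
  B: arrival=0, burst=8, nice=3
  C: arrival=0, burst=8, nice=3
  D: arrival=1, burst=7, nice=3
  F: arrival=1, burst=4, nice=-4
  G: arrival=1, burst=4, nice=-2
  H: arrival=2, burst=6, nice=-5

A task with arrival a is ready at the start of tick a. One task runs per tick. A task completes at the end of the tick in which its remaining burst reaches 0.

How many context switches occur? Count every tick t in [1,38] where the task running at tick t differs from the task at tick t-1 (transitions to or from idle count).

t=0: ready={B,C} → run B
t=1: ready={B,C,D,F,G} → run F
t=2: ready={B,C,D,F,G,H} → run H
t=3: ready={B,C,D,F,G,H} → run H
t=4: ready={B,C,D,F,G,H} → run H
t=5: ready={B,C,D,F,G,H} → run H
t=6: ready={B,C,D,F,G,H} → run H
t=7: ready={B,C,D,F,G,H} → run H
t=8: ready={B,C,D,F,G} → run F
t=9: ready={B,C,D,F,G} → run F
t=10: ready={B,C,D,F,G} → run F
t=11: ready={B,C,D,G} → run G
t=12: ready={B,C,D,G} → run G
t=13: ready={B,C,D,G} → run G
t=14: ready={B,C,D,G} → run G
t=15: ready={B,C,D} → run B
t=16: ready={B,C,D} → run B
t=17: ready={B,C,D} → run B
t=18: ready={B,C,D} → run B
t=19: ready={B,C,D} → run B
t=20: ready={B,C,D} → run B
t=21: ready={B,C,D} → run B
t=22: ready={C,D} → run C
t=23: ready={C,D} → run C
t=24: ready={C,D} → run C
t=25: ready={C,D} → run C
t=26: ready={C,D} → run C
t=27: ready={C,D} → run C
t=28: ready={C,D} → run C
t=29: ready={C,D} → run C
t=30: ready={D} → run D
t=31: ready={D} → run D
t=32: ready={D} → run D
t=33: ready={D} → run D
t=34: ready={D} → run D
t=35: ready={D} → run D
t=36: ready={D} → run D
t=37: (idle)
t=38: (idle)

context switches = 8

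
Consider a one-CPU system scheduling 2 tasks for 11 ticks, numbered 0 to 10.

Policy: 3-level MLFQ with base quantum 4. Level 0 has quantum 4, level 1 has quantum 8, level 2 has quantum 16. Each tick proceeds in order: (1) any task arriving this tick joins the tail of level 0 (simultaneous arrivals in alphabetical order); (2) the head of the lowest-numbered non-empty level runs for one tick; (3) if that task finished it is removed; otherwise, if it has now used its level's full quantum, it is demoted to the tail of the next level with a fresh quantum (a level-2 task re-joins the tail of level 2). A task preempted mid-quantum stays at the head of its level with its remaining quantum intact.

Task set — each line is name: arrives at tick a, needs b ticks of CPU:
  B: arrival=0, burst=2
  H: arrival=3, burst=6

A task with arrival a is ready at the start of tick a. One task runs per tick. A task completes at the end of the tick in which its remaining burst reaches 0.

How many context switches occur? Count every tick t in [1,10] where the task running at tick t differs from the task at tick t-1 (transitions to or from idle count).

context switches = 3

t=0: L0/L1/L2 = B/-/- → run B
t=1: L0/L1/L2 = B/-/- → run B
t=2: (idle)
t=3: L0/L1/L2 = H/-/- → run H
t=4: L0/L1/L2 = H/-/- → run H
t=5: L0/L1/L2 = H/-/- → run H
t=6: L0/L1/L2 = H/-/- → run H
t=7: L0/L1/L2 = -/H/- → run H
t=8: L0/L1/L2 = -/H/- → run H
t=9: (idle)
t=10: (idle)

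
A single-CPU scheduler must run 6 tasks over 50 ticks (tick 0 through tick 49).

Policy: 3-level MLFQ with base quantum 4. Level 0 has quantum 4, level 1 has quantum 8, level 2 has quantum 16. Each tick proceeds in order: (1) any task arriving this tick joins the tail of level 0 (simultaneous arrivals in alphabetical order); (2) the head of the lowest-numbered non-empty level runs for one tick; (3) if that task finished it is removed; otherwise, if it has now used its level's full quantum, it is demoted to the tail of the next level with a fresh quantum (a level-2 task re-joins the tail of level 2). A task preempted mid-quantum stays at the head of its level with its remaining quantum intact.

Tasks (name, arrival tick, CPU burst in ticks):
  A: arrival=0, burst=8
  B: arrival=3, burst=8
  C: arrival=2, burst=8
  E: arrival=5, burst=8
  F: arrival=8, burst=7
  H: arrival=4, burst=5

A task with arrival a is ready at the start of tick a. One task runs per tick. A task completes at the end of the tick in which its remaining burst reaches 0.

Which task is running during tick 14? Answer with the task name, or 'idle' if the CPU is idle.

t=0: L0/L1/L2 = A/-/- → run A
t=1: L0/L1/L2 = A/-/- → run A
t=2: L0/L1/L2 = AC/-/- → run A
t=3: L0/L1/L2 = ACB/-/- → run A
t=4: L0/L1/L2 = CBH/A/- → run C
t=5: L0/L1/L2 = CBHE/A/- → run C
t=6: L0/L1/L2 = CBHE/A/- → run C
t=7: L0/L1/L2 = CBHE/A/- → run C
t=8: L0/L1/L2 = BHEF/AC/- → run B
t=9: L0/L1/L2 = BHEF/AC/- → run B
t=10: L0/L1/L2 = BHEF/AC/- → run B
t=11: L0/L1/L2 = BHEF/AC/- → run B
t=12: L0/L1/L2 = HEF/ACB/- → run H
t=13: L0/L1/L2 = HEF/ACB/- → run H
t=14: L0/L1/L2 = HEF/ACB/- → run H
t=15: L0/L1/L2 = HEF/ACB/- → run H
t=16: L0/L1/L2 = EF/ACBH/- → run E
t=17: L0/L1/L2 = EF/ACBH/- → run E
t=18: L0/L1/L2 = EF/ACBH/- → run E
t=19: L0/L1/L2 = EF/ACBH/- → run E
t=20: L0/L1/L2 = F/ACBHE/- → run F
t=21: L0/L1/L2 = F/ACBHE/- → run F
t=22: L0/L1/L2 = F/ACBHE/- → run F
t=23: L0/L1/L2 = F/ACBHE/- → run F
t=24: L0/L1/L2 = -/ACBHEF/- → run A
t=25: L0/L1/L2 = -/ACBHEF/- → run A
t=26: L0/L1/L2 = -/ACBHEF/- → run A
t=27: L0/L1/L2 = -/ACBHEF/- → run A
t=28: L0/L1/L2 = -/CBHEF/- → run C
t=29: L0/L1/L2 = -/CBHEF/- → run C
t=30: L0/L1/L2 = -/CBHEF/- → run C
t=31: L0/L1/L2 = -/CBHEF/- → run C
t=32: L0/L1/L2 = -/BHEF/- → run B
t=33: L0/L1/L2 = -/BHEF/- → run B
t=34: L0/L1/L2 = -/BHEF/- → run B
t=35: L0/L1/L2 = -/BHEF/- → run B
t=36: L0/L1/L2 = -/HEF/- → run H
t=37: L0/L1/L2 = -/EF/- → run E
t=38: L0/L1/L2 = -/EF/- → run E
t=39: L0/L1/L2 = -/EF/- → run E
t=40: L0/L1/L2 = -/EF/- → run E
t=41: L0/L1/L2 = -/F/- → run F
t=42: L0/L1/L2 = -/F/- → run F
t=43: L0/L1/L2 = -/F/- → run F
t=44: (idle)
t=45: (idle)
t=46: (idle)
t=47: (idle)
t=48: (idle)
t=49: (idle)

running at tick 14 = H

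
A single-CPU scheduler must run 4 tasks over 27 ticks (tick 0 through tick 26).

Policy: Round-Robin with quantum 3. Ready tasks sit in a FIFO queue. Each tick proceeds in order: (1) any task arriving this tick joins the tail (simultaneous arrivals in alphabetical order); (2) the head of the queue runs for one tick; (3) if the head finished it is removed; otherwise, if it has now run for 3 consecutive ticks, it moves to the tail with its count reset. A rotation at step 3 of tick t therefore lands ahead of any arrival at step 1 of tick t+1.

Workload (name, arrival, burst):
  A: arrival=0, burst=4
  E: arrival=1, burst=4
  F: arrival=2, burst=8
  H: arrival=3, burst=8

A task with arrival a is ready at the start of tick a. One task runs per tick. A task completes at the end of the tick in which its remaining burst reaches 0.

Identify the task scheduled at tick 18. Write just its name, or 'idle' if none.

t=0: queue=[A] q_used=0 → run A
t=1: queue=[A,E] q_used=1 → run A
t=2: queue=[A,E,F] q_used=2 → run A
t=3: queue=[E,F,A,H] q_used=0 → run E
t=4: queue=[E,F,A,H] q_used=1 → run E
t=5: queue=[E,F,A,H] q_used=2 → run E
t=6: queue=[F,A,H,E] q_used=0 → run F
t=7: queue=[F,A,H,E] q_used=1 → run F
t=8: queue=[F,A,H,E] q_used=2 → run F
t=9: queue=[A,H,E,F] q_used=0 → run A
t=10: queue=[H,E,F] q_used=0 → run H
t=11: queue=[H,E,F] q_used=1 → run H
t=12: queue=[H,E,F] q_used=2 → run H
t=13: queue=[E,F,H] q_used=0 → run E
t=14: queue=[F,H] q_used=0 → run F
t=15: queue=[F,H] q_used=1 → run F
t=16: queue=[F,H] q_used=2 → run F
t=17: queue=[H,F] q_used=0 → run H
t=18: queue=[H,F] q_used=1 → run H
t=19: queue=[H,F] q_used=2 → run H
t=20: queue=[F,H] q_used=0 → run F
t=21: queue=[F,H] q_used=1 → run F
t=22: queue=[H] q_used=0 → run H
t=23: queue=[H] q_used=1 → run H
t=24: (idle)
t=25: (idle)
t=26: (idle)

running at tick 18 = H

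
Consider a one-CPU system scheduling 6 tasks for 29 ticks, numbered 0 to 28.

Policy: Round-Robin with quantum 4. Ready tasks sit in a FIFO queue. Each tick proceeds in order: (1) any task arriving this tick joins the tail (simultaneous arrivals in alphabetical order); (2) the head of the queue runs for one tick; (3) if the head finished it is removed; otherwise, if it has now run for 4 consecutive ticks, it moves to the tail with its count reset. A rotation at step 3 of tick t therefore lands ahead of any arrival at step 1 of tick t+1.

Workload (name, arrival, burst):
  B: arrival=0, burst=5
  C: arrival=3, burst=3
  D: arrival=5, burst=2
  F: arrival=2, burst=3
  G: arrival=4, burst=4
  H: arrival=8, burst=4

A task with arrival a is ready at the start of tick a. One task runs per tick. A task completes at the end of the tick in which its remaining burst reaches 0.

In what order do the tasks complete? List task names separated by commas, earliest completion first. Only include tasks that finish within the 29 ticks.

completion order = F, C, B, G, D, H

t=0: queue=[B] q_used=0 → run B
t=1: queue=[B] q_used=1 → run B
t=2: queue=[B,F] q_used=2 → run B
t=3: queue=[B,F,C] q_used=3 → run B
t=4: queue=[F,C,B,G] q_used=0 → run F
t=5: queue=[F,C,B,G,D] q_used=1 → run F
t=6: queue=[F,C,B,G,D] q_used=2 → run F
t=7: queue=[C,B,G,D] q_used=0 → run C
t=8: queue=[C,B,G,D,H] q_used=1 → run C
t=9: queue=[C,B,G,D,H] q_used=2 → run C
t=10: queue=[B,G,D,H] q_used=0 → run B
t=11: queue=[G,D,H] q_used=0 → run G
t=12: queue=[G,D,H] q_used=1 → run G
t=13: queue=[G,D,H] q_used=2 → run G
t=14: queue=[G,D,H] q_used=3 → run G
t=15: queue=[D,H] q_used=0 → run D
t=16: queue=[D,H] q_used=1 → run D
t=17: queue=[H] q_used=0 → run H
t=18: queue=[H] q_used=1 → run H
t=19: queue=[H] q_used=2 → run H
t=20: queue=[H] q_used=3 → run H
t=21: (idle)
t=22: (idle)
t=23: (idle)
t=24: (idle)
t=25: (idle)
t=26: (idle)
t=27: (idle)
t=28: (idle)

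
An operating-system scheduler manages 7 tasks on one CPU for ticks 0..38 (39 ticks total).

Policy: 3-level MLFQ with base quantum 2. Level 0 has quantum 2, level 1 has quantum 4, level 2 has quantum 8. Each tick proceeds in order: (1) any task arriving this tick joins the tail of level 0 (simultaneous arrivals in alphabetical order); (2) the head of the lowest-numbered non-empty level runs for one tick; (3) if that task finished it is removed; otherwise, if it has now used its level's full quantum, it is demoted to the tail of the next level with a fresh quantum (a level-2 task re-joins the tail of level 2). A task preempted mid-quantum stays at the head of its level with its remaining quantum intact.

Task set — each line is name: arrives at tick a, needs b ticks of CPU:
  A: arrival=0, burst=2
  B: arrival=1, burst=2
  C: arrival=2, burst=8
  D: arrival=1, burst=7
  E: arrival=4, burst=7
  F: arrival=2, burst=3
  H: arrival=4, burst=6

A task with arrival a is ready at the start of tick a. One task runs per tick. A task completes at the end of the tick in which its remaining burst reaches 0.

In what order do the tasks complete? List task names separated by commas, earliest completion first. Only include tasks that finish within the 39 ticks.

t=0: L0/L1/L2 = A/-/- → run A
t=1: L0/L1/L2 = ABD/-/- → run A
t=2: L0/L1/L2 = BDCF/-/- → run B
t=3: L0/L1/L2 = BDCF/-/- → run B
t=4: L0/L1/L2 = DCFEH/-/- → run D
t=5: L0/L1/L2 = DCFEH/-/- → run D
t=6: L0/L1/L2 = CFEH/D/- → run C
t=7: L0/L1/L2 = CFEH/D/- → run C
t=8: L0/L1/L2 = FEH/DC/- → run F
t=9: L0/L1/L2 = FEH/DC/- → run F
t=10: L0/L1/L2 = EH/DCF/- → run E
t=11: L0/L1/L2 = EH/DCF/- → run E
t=12: L0/L1/L2 = H/DCFE/- → run H
t=13: L0/L1/L2 = H/DCFE/- → run H
t=14: L0/L1/L2 = -/DCFEH/- → run D
t=15: L0/L1/L2 = -/DCFEH/- → run D
t=16: L0/L1/L2 = -/DCFEH/- → run D
t=17: L0/L1/L2 = -/DCFEH/- → run D
t=18: L0/L1/L2 = -/CFEH/D → run C
t=19: L0/L1/L2 = -/CFEH/D → run C
t=20: L0/L1/L2 = -/CFEH/D → run C
t=21: L0/L1/L2 = -/CFEH/D → run C
t=22: L0/L1/L2 = -/FEH/DC → run F
t=23: L0/L1/L2 = -/EH/DC → run E
t=24: L0/L1/L2 = -/EH/DC → run E
t=25: L0/L1/L2 = -/EH/DC → run E
t=26: L0/L1/L2 = -/EH/DC → run E
t=27: L0/L1/L2 = -/H/DCE → run H
t=28: L0/L1/L2 = -/H/DCE → run H
t=29: L0/L1/L2 = -/H/DCE → run H
t=30: L0/L1/L2 = -/H/DCE → run H
t=31: L0/L1/L2 = -/-/DCE → run D
t=32: L0/L1/L2 = -/-/CE → run C
t=33: L0/L1/L2 = -/-/CE → run C
t=34: L0/L1/L2 = -/-/E → run E
t=35: (idle)
t=36: (idle)
t=37: (idle)
t=38: (idle)

completion order = A, B, F, H, D, C, E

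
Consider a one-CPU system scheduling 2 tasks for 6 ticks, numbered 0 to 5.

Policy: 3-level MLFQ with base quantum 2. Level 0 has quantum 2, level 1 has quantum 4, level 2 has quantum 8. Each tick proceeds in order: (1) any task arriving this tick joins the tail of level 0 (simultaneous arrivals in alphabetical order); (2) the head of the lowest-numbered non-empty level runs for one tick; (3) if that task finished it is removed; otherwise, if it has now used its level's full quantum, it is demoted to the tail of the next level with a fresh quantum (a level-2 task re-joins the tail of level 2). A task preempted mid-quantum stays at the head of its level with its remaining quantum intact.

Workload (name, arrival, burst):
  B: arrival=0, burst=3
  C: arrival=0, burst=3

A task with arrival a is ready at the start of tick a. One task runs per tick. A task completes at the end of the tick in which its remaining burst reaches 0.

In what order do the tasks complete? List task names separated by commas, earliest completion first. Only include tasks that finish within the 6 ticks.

completion order = B, C

t=0: L0/L1/L2 = BC/-/- → run B
t=1: L0/L1/L2 = BC/-/- → run B
t=2: L0/L1/L2 = C/B/- → run C
t=3: L0/L1/L2 = C/B/- → run C
t=4: L0/L1/L2 = -/BC/- → run B
t=5: L0/L1/L2 = -/C/- → run C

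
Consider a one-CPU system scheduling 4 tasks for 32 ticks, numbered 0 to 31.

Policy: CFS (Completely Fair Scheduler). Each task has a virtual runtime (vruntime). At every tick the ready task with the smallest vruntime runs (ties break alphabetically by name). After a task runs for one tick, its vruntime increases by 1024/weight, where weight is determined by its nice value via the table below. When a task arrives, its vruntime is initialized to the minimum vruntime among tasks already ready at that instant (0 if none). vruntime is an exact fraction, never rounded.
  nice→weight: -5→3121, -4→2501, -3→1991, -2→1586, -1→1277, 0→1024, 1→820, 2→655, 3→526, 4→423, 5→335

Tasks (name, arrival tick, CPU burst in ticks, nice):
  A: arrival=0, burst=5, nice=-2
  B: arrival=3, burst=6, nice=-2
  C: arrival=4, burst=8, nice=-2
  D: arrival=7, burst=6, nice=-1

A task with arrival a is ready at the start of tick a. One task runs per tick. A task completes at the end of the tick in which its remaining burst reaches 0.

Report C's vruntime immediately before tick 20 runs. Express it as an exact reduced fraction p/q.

vruntime(C, start of tick 20) = 4096/793

t=0: vr[A=0] → run A
t=1: vr[A=512/793] → run A
t=2: vr[A=1024/793] → run A
t=3: vr[A=1536/793 B=1536/793] → run A
t=4: vr[A=2048/793 B=1536/793 C=1536/793] → run B
t=5: vr[A=2048/793 B=2048/793 C=1536/793] → run C
t=6: vr[A=2048/793 B=2048/793 C=2048/793] → run A
t=7: vr[B=2048/793 C=2048/793 D=2048/793] → run B
t=8: vr[B=2560/793 C=2048/793 D=2048/793] → run C
t=9: vr[B=2560/793 C=2560/793 D=2048/793] → run D
t=10: vr[B=2560/793 C=2560/793 D=3427328/1012661] → run B
t=11: vr[B=3072/793 C=2560/793 D=3427328/1012661] → run C
t=12: vr[B=3072/793 C=3072/793 D=3427328/1012661] → run D
t=13: vr[B=3072/793 C=3072/793 D=4239360/1012661] → run B
t=14: vr[B=3584/793 C=3072/793 D=4239360/1012661] → run C
t=15: vr[B=3584/793 C=3584/793 D=4239360/1012661] → run D
t=16: vr[B=3584/793 C=3584/793 D=5051392/1012661] → run B
t=17: vr[B=4096/793 C=3584/793 D=5051392/1012661] → run C
t=18: vr[B=4096/793 C=4096/793 D=5051392/1012661] → run D
t=19: vr[B=4096/793 C=4096/793 D=5863424/1012661] → run B
t=20: vr[C=4096/793 D=5863424/1012661] → run C
t=21: vr[C=4608/793 D=5863424/1012661] → run D
t=22: vr[C=4608/793 D=6675456/1012661] → run C
t=23: vr[C=5120/793 D=6675456/1012661] → run C
t=24: vr[D=6675456/1012661] → run D
t=25: (idle)
t=26: (idle)
t=27: (idle)
t=28: (idle)
t=29: (idle)
t=30: (idle)
t=31: (idle)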